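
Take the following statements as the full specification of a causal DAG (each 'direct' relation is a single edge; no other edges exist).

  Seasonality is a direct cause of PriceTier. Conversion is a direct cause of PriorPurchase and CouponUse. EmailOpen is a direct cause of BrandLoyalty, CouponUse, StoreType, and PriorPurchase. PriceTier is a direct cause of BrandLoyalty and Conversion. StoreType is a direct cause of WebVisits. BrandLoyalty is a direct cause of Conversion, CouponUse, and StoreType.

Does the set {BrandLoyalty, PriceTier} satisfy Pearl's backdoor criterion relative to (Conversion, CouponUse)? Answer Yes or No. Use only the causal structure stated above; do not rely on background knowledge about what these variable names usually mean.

Yes

Backdoor paths from Conversion to CouponUse (paths whose first edge points into Conversion):
  P1: Conversion <- PriceTier -> BrandLoyalty <- EmailOpen -> CouponUse
  P2: Conversion <- PriceTier -> BrandLoyalty -> StoreType <- EmailOpen -> CouponUse
  P3: Conversion <- PriceTier -> BrandLoyalty -> CouponUse
  P4: Conversion <- BrandLoyalty <- EmailOpen -> CouponUse
  P5: Conversion <- BrandLoyalty -> StoreType <- EmailOpen -> CouponUse
  P6: Conversion <- BrandLoyalty -> CouponUse
Condition 1 (no descendant of Conversion in the set): holds — descendants of Conversion are {CouponUse, PriorPurchase}; none are in {BrandLoyalty, PriceTier}.
Condition 2 (every backdoor path blocked by {BrandLoyalty, PriceTier}):
  P1: blocked at fork node PriceTier ∈ conditioning set.
  P2: blocked at fork node PriceTier ∈ conditioning set.
  P3: blocked at fork node PriceTier ∈ conditioning set.
  P4: blocked at chain node BrandLoyalty ∈ conditioning set.
  P5: blocked at fork node BrandLoyalty ∈ conditioning set.
  P6: blocked at fork node BrandLoyalty ∈ conditioning set.
{BrandLoyalty, PriceTier} satisfies the backdoor criterion.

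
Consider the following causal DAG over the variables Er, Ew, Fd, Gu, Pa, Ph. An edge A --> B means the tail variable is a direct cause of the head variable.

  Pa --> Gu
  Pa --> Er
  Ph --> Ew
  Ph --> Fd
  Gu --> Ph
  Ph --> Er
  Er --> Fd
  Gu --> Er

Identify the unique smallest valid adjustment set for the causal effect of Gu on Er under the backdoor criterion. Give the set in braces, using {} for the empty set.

{Pa}

Variables eligible for adjustment (non-descendants of Gu, excluding Gu and Er): {Pa}.
Backdoor paths from Gu to Er:
  P1: Gu <- Pa -> Er
The empty set is not sufficient: P1 (Gu <- Pa -> Er) has no collider blocking it and no conditioned non-collider, so it is open.
Try {Pa}:
  P1: blocked at fork node Pa ∈ conditioning set.
{Pa} contains no descendant of Gu and blocks every backdoor path.
{Pa} is the unique smallest valid adjustment set.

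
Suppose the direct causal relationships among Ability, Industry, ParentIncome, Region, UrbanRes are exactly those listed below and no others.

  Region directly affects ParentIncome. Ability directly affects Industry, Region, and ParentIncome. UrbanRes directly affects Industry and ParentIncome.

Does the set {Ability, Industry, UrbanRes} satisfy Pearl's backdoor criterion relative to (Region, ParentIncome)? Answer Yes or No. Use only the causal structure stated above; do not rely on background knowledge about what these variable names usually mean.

Backdoor paths from Region to ParentIncome (paths whose first edge points into Region):
  P1: Region <- Ability -> ParentIncome
  P2: Region <- Ability -> Industry <- UrbanRes -> ParentIncome
Condition 1 (no descendant of Region in the set): holds — descendants of Region are {ParentIncome}; none are in {Ability, Industry, UrbanRes}.
Condition 2 (every backdoor path blocked by {Ability, Industry, UrbanRes}):
  P1: blocked at fork node Ability ∈ conditioning set.
  P2: blocked at fork node Ability ∈ conditioning set.
{Ability, Industry, UrbanRes} satisfies the backdoor criterion.

Yes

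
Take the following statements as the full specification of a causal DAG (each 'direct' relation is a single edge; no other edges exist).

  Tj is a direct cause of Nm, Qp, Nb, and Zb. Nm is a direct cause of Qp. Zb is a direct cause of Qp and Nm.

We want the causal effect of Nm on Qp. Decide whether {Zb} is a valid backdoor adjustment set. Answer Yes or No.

Backdoor paths from Nm to Qp (paths whose first edge points into Nm):
  P1: Nm <- Tj -> Zb -> Qp
  P2: Nm <- Tj -> Qp
  P3: Nm <- Zb <- Tj -> Qp
  P4: Nm <- Zb -> Qp
Condition 1 (no descendant of Nm in the set): holds — descendants of Nm are {Qp}; none are in {Zb}.
Condition 2 (every backdoor path blocked by {Zb}):
  P1: blocked at chain node Zb ∈ conditioning set.
  P2: open — no interior node is in the conditioning set.
  P3: blocked at chain node Zb ∈ conditioning set.
  P4: blocked at fork node Zb ∈ conditioning set.
{Zb} does not satisfy the backdoor criterion.

No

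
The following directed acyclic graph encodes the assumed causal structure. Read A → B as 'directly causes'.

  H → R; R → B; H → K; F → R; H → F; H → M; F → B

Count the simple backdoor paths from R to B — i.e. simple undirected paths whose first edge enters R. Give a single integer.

A backdoor path from R to B is any simple undirected path whose first edge points into R (i.e. leaves R via a parent).
Parents of R: {F, H}.
Enumerating:
  P1: R <- H -> F -> B
  P2: R <- F -> B
That exhausts the simple backdoor paths. Count: 2.

2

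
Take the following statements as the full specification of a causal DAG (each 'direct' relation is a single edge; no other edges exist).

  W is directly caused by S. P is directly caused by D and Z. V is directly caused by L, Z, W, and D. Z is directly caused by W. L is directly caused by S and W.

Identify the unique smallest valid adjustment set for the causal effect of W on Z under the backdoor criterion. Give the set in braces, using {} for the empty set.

Variables eligible for adjustment (non-descendants of W, excluding W and Z): {D, S}.
Backdoor paths from W to Z:
  P1: W <- S -> L -> V <- D -> P <- Z
  P2: W <- S -> L -> V <- Z
Each backdoor path contains an unconditioned collider, so every path is already blocked with the empty conditioning set:
  P1: blocked at collider V (neither it nor any descendant is in the conditioning set).
  P2: blocked at collider V (neither it nor any descendant is in the conditioning set).
The empty set is therefore the unique smallest valid set.

{}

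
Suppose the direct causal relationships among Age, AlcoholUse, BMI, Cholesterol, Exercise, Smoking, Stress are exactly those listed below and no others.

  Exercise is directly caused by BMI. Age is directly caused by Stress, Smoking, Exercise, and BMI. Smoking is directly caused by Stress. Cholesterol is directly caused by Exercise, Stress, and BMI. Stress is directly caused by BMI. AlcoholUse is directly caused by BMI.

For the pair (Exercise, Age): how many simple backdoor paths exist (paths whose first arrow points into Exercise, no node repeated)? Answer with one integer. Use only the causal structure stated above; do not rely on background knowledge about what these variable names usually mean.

A backdoor path from Exercise to Age is any simple undirected path whose first edge points into Exercise (i.e. leaves Exercise via a parent).
Parents of Exercise: {BMI}.
Enumerating:
  P1: Exercise <- BMI -> Stress -> Smoking -> Age
  P2: Exercise <- BMI -> Stress -> Age
  P3: Exercise <- BMI -> Age
  P4: Exercise <- BMI -> Cholesterol <- Stress -> Smoking -> Age
  P5: Exercise <- BMI -> Cholesterol <- Stress -> Age
That exhausts the simple backdoor paths. Count: 5.

5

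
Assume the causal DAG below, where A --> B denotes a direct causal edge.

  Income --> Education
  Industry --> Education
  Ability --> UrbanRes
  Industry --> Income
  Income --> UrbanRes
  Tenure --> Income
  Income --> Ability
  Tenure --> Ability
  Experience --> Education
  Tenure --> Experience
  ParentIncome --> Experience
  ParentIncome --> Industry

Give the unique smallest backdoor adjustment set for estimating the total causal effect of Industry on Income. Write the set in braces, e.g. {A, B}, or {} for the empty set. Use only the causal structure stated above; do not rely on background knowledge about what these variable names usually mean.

Variables eligible for adjustment (non-descendants of Industry, excluding Industry and Income): {Experience, ParentIncome, Tenure}.
Backdoor paths from Industry to Income:
  P1: Industry <- ParentIncome -> Experience <- Tenure -> Income
  P2: Industry <- ParentIncome -> Experience <- Tenure -> Ability <- Income
  P3: Industry <- ParentIncome -> Experience <- Tenure -> Ability -> UrbanRes <- Income
  P4: Industry <- ParentIncome -> Experience -> Education <- Income
Each backdoor path contains an unconditioned collider, so every path is already blocked with the empty conditioning set:
  P1: blocked at collider Experience (neither it nor any descendant is in the conditioning set).
  P2: blocked at collider Experience (neither it nor any descendant is in the conditioning set).
  P3: blocked at collider Experience (neither it nor any descendant is in the conditioning set).
  P4: blocked at collider Education (neither it nor any descendant is in the conditioning set).
The empty set is therefore the unique smallest valid set.

{}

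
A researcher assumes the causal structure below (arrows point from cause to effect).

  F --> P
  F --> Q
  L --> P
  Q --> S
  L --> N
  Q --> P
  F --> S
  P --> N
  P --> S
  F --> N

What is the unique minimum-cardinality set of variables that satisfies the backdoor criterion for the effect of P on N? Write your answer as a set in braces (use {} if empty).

{F, L}

Variables eligible for adjustment (non-descendants of P, excluding P and N): {F, L, Q}.
Backdoor paths from P to N:
  P1: P <- F -> N
  P2: P <- Q <- F -> N
  P3: P <- Q -> S <- F -> N
  P4: P <- L -> N
The empty set is not sufficient: P1 (P <- F -> N) has no collider blocking it and no conditioned non-collider, so it is open.
Try {F, L}:
  P1: blocked at fork node F ∈ conditioning set.
  P2: blocked at fork node F ∈ conditioning set.
  P3: blocked at collider S (neither it nor any descendant is in the conditioning set).
  P4: blocked at fork node L ∈ conditioning set.
{F, L} contains no descendant of P and blocks every backdoor path.
Every element of {F, L} is needed (dropping F leaves P1 open; dropping L leaves P4 open), so no proper subset is valid.
Among all size-2 subsets of the eligible variables, only {F, L} blocks every backdoor path, so it is the unique smallest valid adjustment set.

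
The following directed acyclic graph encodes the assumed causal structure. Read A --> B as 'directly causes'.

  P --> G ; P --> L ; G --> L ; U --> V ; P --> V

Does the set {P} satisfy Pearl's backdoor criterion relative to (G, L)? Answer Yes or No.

Yes

Backdoor paths from G to L (paths whose first edge points into G):
  P1: G <- P -> L
Condition 1 (no descendant of G in the set): holds — descendants of G are {L}; none are in {P}.
Condition 2 (every backdoor path blocked by {P}):
  P1: blocked at fork node P ∈ conditioning set.
{P} satisfies the backdoor criterion.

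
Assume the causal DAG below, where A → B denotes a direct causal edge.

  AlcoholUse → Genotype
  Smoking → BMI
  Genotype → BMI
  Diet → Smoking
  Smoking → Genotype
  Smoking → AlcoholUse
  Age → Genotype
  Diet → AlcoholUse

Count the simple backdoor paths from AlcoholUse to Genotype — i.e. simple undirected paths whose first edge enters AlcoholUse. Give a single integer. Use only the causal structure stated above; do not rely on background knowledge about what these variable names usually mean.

4

A backdoor path from AlcoholUse to Genotype is any simple undirected path whose first edge points into AlcoholUse (i.e. leaves AlcoholUse via a parent).
Parents of AlcoholUse: {Diet, Smoking}.
Enumerating:
  P1: AlcoholUse <- Diet -> Smoking -> Genotype
  P2: AlcoholUse <- Diet -> Smoking -> BMI <- Genotype
  P3: AlcoholUse <- Smoking -> Genotype
  P4: AlcoholUse <- Smoking -> BMI <- Genotype
That exhausts the simple backdoor paths. Count: 4.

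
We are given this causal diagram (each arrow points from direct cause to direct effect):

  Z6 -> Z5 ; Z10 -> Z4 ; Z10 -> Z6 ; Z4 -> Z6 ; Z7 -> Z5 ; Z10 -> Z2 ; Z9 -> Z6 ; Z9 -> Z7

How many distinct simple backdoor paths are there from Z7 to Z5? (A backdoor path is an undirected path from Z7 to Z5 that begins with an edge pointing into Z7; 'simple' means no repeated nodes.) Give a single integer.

A backdoor path from Z7 to Z5 is any simple undirected path whose first edge points into Z7 (i.e. leaves Z7 via a parent).
Parents of Z7: {Z9}.
Enumerating:
  P1: Z7 <- Z9 -> Z6 -> Z5
That exhausts the simple backdoor paths. Count: 1.

1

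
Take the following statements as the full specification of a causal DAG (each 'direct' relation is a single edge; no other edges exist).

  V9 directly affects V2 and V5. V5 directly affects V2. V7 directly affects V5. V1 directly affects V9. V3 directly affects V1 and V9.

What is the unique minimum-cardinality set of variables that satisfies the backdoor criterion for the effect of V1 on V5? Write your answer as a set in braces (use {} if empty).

{V3}

Variables eligible for adjustment (non-descendants of V1, excluding V1 and V5): {V3, V7}.
Backdoor paths from V1 to V5:
  P1: V1 <- V3 -> V9 -> V5
  P2: V1 <- V3 -> V9 -> V2 <- V5
The empty set is not sufficient: P1 (V1 <- V3 -> V9 -> V5) has no collider blocking it and no conditioned non-collider, so it is open.
Try {V3}:
  P1: blocked at fork node V3 ∈ conditioning set.
  P2: blocked at fork node V3 ∈ conditioning set.
{V3} contains no descendant of V1 and blocks every backdoor path.
No other singleton works — e.g. {V7} leaves P1 open — so {V3} is the unique smallest valid adjustment set.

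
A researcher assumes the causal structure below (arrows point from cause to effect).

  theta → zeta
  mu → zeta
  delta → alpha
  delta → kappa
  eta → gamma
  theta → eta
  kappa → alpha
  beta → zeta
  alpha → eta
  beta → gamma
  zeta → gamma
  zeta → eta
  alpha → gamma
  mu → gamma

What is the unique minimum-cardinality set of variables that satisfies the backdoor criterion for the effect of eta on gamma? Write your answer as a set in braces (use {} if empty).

Variables eligible for adjustment (non-descendants of eta, excluding eta and gamma): {alpha, beta, delta, kappa, mu, theta, zeta}.
Backdoor paths from eta to gamma:
  P1: eta <- theta -> zeta <- mu -> gamma
  P2: eta <- theta -> zeta <- beta -> gamma
  P3: eta <- theta -> zeta -> gamma
  P4: eta <- zeta <- mu -> gamma
  P5: eta <- zeta <- beta -> gamma
  P6: eta <- zeta -> gamma
  P7: eta <- alpha -> gamma
The empty set is not sufficient: P3 (eta <- theta -> zeta -> gamma) has no collider blocking it and no conditioned non-collider, so it is open.
Try {alpha, theta, zeta}:
  P1: blocked at fork node theta ∈ conditioning set.
  P2: blocked at fork node theta ∈ conditioning set.
  P3: blocked at fork node theta ∈ conditioning set.
  P4: blocked at chain node zeta ∈ conditioning set.
  P5: blocked at chain node zeta ∈ conditioning set.
  P6: blocked at fork node zeta ∈ conditioning set.
  P7: blocked at fork node alpha ∈ conditioning set.
{alpha, theta, zeta} contains no descendant of eta and blocks every backdoor path.
Every element of {alpha, theta, zeta} is needed (dropping alpha leaves P7 open; dropping theta leaves P1 open; dropping zeta leaves P4 open), so no proper subset is valid.
Among all size-3 subsets of the eligible variables, only {alpha, theta, zeta} blocks every backdoor path, so it is the unique smallest valid adjustment set.

{alpha, theta, zeta}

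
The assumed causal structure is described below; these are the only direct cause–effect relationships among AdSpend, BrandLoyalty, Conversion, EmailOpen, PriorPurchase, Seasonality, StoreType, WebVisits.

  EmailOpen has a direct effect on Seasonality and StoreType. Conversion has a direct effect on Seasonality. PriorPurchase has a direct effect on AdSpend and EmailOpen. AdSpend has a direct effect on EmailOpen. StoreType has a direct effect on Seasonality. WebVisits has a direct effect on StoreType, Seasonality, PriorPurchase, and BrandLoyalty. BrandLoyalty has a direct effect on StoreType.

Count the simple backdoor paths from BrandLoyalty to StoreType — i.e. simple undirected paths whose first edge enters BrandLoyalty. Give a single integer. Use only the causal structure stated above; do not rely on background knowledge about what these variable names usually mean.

A backdoor path from BrandLoyalty to StoreType is any simple undirected path whose first edge points into BrandLoyalty (i.e. leaves BrandLoyalty via a parent).
Parents of BrandLoyalty: {WebVisits}.
Enumerating:
  P1: BrandLoyalty <- WebVisits -> PriorPurchase -> AdSpend -> EmailOpen -> StoreType
  P2: BrandLoyalty <- WebVisits -> PriorPurchase -> AdSpend -> EmailOpen -> Seasonality <- StoreType
  P3: BrandLoyalty <- WebVisits -> PriorPurchase -> EmailOpen -> StoreType
  P4: BrandLoyalty <- WebVisits -> PriorPurchase -> EmailOpen -> Seasonality <- StoreType
  P5: BrandLoyalty <- WebVisits -> StoreType
  P6: BrandLoyalty <- WebVisits -> Seasonality <- EmailOpen -> StoreType
  P7: BrandLoyalty <- WebVisits -> Seasonality <- StoreType
That exhausts the simple backdoor paths. Count: 7.

7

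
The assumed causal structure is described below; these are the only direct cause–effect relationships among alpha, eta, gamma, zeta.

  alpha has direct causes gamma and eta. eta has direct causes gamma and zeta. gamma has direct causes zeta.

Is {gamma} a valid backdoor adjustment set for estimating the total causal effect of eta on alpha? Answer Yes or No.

Yes

Backdoor paths from eta to alpha (paths whose first edge points into eta):
  P1: eta <- zeta -> gamma -> alpha
  P2: eta <- gamma -> alpha
Condition 1 (no descendant of eta in the set): holds — descendants of eta are {alpha}; none are in {gamma}.
Condition 2 (every backdoor path blocked by {gamma}):
  P1: blocked at chain node gamma ∈ conditioning set.
  P2: blocked at fork node gamma ∈ conditioning set.
{gamma} satisfies the backdoor criterion.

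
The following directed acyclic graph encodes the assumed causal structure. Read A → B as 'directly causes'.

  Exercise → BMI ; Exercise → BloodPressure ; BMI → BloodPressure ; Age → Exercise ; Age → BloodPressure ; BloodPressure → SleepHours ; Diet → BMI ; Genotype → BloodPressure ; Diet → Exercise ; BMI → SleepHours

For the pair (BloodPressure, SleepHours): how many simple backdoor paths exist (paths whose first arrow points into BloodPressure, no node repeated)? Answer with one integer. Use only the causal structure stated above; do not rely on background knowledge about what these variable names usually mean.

5

A backdoor path from BloodPressure to SleepHours is any simple undirected path whose first edge points into BloodPressure (i.e. leaves BloodPressure via a parent).
Parents of BloodPressure: {Age, BMI, Exercise, Genotype}.
Enumerating:
  P1: BloodPressure <- Age -> Exercise <- Diet -> BMI -> SleepHours
  P2: BloodPressure <- Age -> Exercise -> BMI -> SleepHours
  P3: BloodPressure <- Exercise <- Diet -> BMI -> SleepHours
  P4: BloodPressure <- Exercise -> BMI -> SleepHours
  P5: BloodPressure <- BMI -> SleepHours
That exhausts the simple backdoor paths. Count: 5.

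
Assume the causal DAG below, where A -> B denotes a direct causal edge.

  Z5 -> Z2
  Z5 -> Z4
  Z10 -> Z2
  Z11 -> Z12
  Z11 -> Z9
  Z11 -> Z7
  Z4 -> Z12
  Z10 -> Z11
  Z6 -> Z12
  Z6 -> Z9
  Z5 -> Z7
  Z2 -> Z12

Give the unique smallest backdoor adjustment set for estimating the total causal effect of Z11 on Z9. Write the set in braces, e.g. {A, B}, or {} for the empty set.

Variables eligible for adjustment (non-descendants of Z11, excluding Z11 and Z9): {Z10, Z2, Z4, Z5, Z6}.
Backdoor paths from Z11 to Z9:
  P1: Z11 <- Z10 -> Z2 <- Z5 -> Z4 -> Z12 <- Z6 -> Z9
  P2: Z11 <- Z10 -> Z2 -> Z12 <- Z6 -> Z9
Each backdoor path contains an unconditioned collider, so every path is already blocked with the empty conditioning set:
  P1: blocked at collider Z2 (neither it nor any descendant is in the conditioning set).
  P2: blocked at collider Z12 (neither it nor any descendant is in the conditioning set).
The empty set is therefore the unique smallest valid set.

{}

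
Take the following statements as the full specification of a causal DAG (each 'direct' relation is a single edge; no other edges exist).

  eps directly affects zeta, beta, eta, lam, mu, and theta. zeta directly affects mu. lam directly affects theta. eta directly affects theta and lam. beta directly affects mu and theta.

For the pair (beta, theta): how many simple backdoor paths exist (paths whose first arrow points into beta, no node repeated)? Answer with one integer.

A backdoor path from beta to theta is any simple undirected path whose first edge points into beta (i.e. leaves beta via a parent).
Parents of beta: {eps}.
Enumerating:
  P1: beta <- eps -> eta -> lam -> theta
  P2: beta <- eps -> eta -> theta
  P3: beta <- eps -> lam <- eta -> theta
  P4: beta <- eps -> lam -> theta
  P5: beta <- eps -> theta
That exhausts the simple backdoor paths. Count: 5.

5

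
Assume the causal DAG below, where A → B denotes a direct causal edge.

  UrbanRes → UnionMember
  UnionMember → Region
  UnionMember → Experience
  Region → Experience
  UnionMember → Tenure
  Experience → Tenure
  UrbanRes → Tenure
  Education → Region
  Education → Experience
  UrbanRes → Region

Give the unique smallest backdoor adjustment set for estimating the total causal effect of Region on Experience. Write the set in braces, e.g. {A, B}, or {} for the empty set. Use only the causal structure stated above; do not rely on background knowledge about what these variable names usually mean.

{Education, UnionMember}

Variables eligible for adjustment (non-descendants of Region, excluding Region and Experience): {Education, UnionMember, UrbanRes}.
Backdoor paths from Region to Experience:
  P1: Region <- UrbanRes -> UnionMember -> Experience
  P2: Region <- UrbanRes -> UnionMember -> Tenure <- Experience
  P3: Region <- UrbanRes -> Tenure <- UnionMember -> Experience
  P4: Region <- UrbanRes -> Tenure <- Experience
  P5: Region <- UnionMember <- UrbanRes -> Tenure <- Experience
  P6: Region <- UnionMember -> Experience
  P7: Region <- UnionMember -> Tenure <- Experience
  P8: Region <- Education -> Experience
The empty set is not sufficient: P1 (Region <- UrbanRes -> UnionMember -> Experience) has no collider blocking it and no conditioned non-collider, so it is open.
Try {Education, UnionMember}:
  P1: blocked at chain node UnionMember ∈ conditioning set.
  P2: blocked at chain node UnionMember ∈ conditioning set.
  P3: blocked at collider Tenure (neither it nor any descendant is in the conditioning set).
  P4: blocked at collider Tenure (neither it nor any descendant is in the conditioning set).
  P5: blocked at chain node UnionMember ∈ conditioning set.
  P6: blocked at fork node UnionMember ∈ conditioning set.
  P7: blocked at fork node UnionMember ∈ conditioning set.
  P8: blocked at fork node Education ∈ conditioning set.
{Education, UnionMember} contains no descendant of Region and blocks every backdoor path.
Every element of {Education, UnionMember} is needed (dropping Education leaves P8 open; dropping UnionMember leaves P1 open), so no proper subset is valid.
Among all size-2 subsets of the eligible variables, only {Education, UnionMember} blocks every backdoor path, so it is the unique smallest valid adjustment set.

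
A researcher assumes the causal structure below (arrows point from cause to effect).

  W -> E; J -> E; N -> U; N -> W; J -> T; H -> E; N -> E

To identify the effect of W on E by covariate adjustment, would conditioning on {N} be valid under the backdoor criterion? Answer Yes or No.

Backdoor paths from W to E (paths whose first edge points into W):
  P1: W <- N -> E
Condition 1 (no descendant of W in the set): holds — descendants of W are {E}; none are in {N}.
Condition 2 (every backdoor path blocked by {N}):
  P1: blocked at fork node N ∈ conditioning set.
{N} satisfies the backdoor criterion.

Yes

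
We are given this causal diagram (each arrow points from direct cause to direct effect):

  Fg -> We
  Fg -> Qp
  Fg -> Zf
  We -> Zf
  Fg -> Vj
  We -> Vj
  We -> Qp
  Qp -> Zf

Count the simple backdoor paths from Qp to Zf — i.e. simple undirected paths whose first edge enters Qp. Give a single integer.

6

A backdoor path from Qp to Zf is any simple undirected path whose first edge points into Qp (i.e. leaves Qp via a parent).
Parents of Qp: {Fg, We}.
Enumerating:
  P1: Qp <- Fg -> We -> Zf
  P2: Qp <- Fg -> Zf
  P3: Qp <- Fg -> Vj <- We -> Zf
  P4: Qp <- We <- Fg -> Zf
  P5: Qp <- We -> Zf
  P6: Qp <- We -> Vj <- Fg -> Zf
That exhausts the simple backdoor paths. Count: 6.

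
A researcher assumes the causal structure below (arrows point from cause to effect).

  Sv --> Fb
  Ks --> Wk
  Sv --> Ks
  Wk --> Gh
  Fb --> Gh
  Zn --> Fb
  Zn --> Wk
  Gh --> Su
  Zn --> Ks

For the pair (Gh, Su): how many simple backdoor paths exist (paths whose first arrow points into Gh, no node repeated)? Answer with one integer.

0

A backdoor path from Gh to Su is any simple undirected path whose first edge points into Gh (i.e. leaves Gh via a parent).
Parents of Gh: {Fb, Wk}.
No simple path from any parent of Gh reaches Su without revisiting Gh, so there are no backdoor paths.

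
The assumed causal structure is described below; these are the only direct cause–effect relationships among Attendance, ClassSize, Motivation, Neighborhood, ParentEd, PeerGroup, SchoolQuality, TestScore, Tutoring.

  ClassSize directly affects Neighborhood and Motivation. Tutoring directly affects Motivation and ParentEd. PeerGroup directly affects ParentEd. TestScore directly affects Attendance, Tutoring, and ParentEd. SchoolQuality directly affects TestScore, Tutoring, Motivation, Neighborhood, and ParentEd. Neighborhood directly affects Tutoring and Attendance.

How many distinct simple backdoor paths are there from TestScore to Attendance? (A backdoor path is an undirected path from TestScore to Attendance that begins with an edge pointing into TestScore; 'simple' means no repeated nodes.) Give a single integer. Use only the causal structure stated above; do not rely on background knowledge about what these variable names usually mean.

7

A backdoor path from TestScore to Attendance is any simple undirected path whose first edge points into TestScore (i.e. leaves TestScore via a parent).
Parents of TestScore: {SchoolQuality}.
Enumerating:
  P1: TestScore <- SchoolQuality -> Neighborhood -> Attendance
  P2: TestScore <- SchoolQuality -> Tutoring <- Neighborhood -> Attendance
  P3: TestScore <- SchoolQuality -> Tutoring -> Motivation <- ClassSize -> Neighborhood -> Attendance
  P4: TestScore <- SchoolQuality -> ParentEd <- Tutoring <- Neighborhood -> Attendance
  P5: TestScore <- SchoolQuality -> ParentEd <- Tutoring -> Motivation <- ClassSize -> Neighborhood -> Attendance
  P6: TestScore <- SchoolQuality -> Motivation <- ClassSize -> Neighborhood -> Attendance
  P7: TestScore <- SchoolQuality -> Motivation <- Tutoring <- Neighborhood -> Attendance
That exhausts the simple backdoor paths. Count: 7.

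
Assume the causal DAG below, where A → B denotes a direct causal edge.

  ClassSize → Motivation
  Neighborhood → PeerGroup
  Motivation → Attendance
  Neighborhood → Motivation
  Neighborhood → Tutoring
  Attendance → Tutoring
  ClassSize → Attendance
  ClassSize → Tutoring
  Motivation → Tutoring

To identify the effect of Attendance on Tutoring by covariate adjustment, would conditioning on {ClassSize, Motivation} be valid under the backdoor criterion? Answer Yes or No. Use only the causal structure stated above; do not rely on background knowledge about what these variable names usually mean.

Yes

Backdoor paths from Attendance to Tutoring (paths whose first edge points into Attendance):
  P1: Attendance <- ClassSize -> Motivation <- Neighborhood -> Tutoring
  P2: Attendance <- ClassSize -> Motivation -> Tutoring
  P3: Attendance <- ClassSize -> Tutoring
  P4: Attendance <- Motivation <- Neighborhood -> Tutoring
  P5: Attendance <- Motivation <- ClassSize -> Tutoring
  P6: Attendance <- Motivation -> Tutoring
Condition 1 (no descendant of Attendance in the set): holds — descendants of Attendance are {Tutoring}; none are in {ClassSize, Motivation}.
Condition 2 (every backdoor path blocked by {ClassSize, Motivation}):
  P1: blocked at fork node ClassSize ∈ conditioning set.
  P2: blocked at fork node ClassSize ∈ conditioning set.
  P3: blocked at fork node ClassSize ∈ conditioning set.
  P4: blocked at chain node Motivation ∈ conditioning set.
  P5: blocked at chain node Motivation ∈ conditioning set.
  P6: blocked at fork node Motivation ∈ conditioning set.
{ClassSize, Motivation} satisfies the backdoor criterion.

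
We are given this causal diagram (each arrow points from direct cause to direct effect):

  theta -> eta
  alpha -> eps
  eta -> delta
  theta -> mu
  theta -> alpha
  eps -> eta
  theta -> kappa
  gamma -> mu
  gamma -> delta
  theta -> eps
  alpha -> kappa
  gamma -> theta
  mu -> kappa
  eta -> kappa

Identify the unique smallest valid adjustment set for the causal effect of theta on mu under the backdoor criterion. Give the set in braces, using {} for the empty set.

Variables eligible for adjustment (non-descendants of theta, excluding theta and mu): {gamma}.
Backdoor paths from theta to mu:
  P1: theta <- gamma -> mu
  P2: theta <- gamma -> delta <- eta <- eps <- alpha -> kappa <- mu
  P3: theta <- gamma -> delta <- eta -> kappa <- mu
The empty set is not sufficient: P1 (theta <- gamma -> mu) has no collider blocking it and no conditioned non-collider, so it is open.
Try {gamma}:
  P1: blocked at fork node gamma ∈ conditioning set.
  P2: blocked at fork node gamma ∈ conditioning set.
  P3: blocked at fork node gamma ∈ conditioning set.
{gamma} contains no descendant of theta and blocks every backdoor path.
{gamma} is the unique smallest valid adjustment set.

{gamma}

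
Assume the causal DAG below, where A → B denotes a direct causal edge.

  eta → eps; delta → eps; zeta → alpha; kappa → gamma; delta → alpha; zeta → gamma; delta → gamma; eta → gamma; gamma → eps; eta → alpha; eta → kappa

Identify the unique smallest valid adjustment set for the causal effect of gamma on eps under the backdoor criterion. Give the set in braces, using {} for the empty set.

{delta, eta}

Variables eligible for adjustment (non-descendants of gamma, excluding gamma and eps): {alpha, delta, eta, kappa, zeta}.
Backdoor paths from gamma to eps:
  P1: gamma <- delta -> alpha <- eta -> eps
  P2: gamma <- delta -> eps
  P3: gamma <- eta -> alpha <- delta -> eps
  P4: gamma <- eta -> eps
  P5: gamma <- kappa <- eta -> alpha <- delta -> eps
  P6: gamma <- kappa <- eta -> eps
  P7: gamma <- zeta -> alpha <- delta -> eps
  P8: gamma <- zeta -> alpha <- eta -> eps
The empty set is not sufficient: P2 (gamma <- delta -> eps) has no collider blocking it and no conditioned non-collider, so it is open.
Try {delta, eta}:
  P1: blocked at fork node delta ∈ conditioning set.
  P2: blocked at fork node delta ∈ conditioning set.
  P3: blocked at fork node eta ∈ conditioning set.
  P4: blocked at fork node eta ∈ conditioning set.
  P5: blocked at fork node eta ∈ conditioning set.
  P6: blocked at fork node eta ∈ conditioning set.
  P7: blocked at collider alpha (neither it nor any descendant is in the conditioning set).
  P8: blocked at collider alpha (neither it nor any descendant is in the conditioning set).
{delta, eta} contains no descendant of gamma and blocks every backdoor path.
Every element of {delta, eta} is needed (dropping delta leaves P2 open; dropping eta leaves P4 open), so no proper subset is valid.
Among all size-2 subsets of the eligible variables, only {delta, eta} blocks every backdoor path, so it is the unique smallest valid adjustment set.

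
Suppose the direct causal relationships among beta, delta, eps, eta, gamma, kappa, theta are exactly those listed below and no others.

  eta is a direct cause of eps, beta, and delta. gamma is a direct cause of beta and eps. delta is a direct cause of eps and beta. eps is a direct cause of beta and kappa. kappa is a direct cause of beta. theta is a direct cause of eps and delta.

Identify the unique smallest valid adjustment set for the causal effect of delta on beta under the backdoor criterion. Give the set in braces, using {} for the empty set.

{eta, theta}

Variables eligible for adjustment (non-descendants of delta, excluding delta and beta): {eta, gamma, theta}.
Backdoor paths from delta to beta:
  P1: delta <- theta -> eps <- gamma -> beta
  P2: delta <- theta -> eps <- eta -> beta
  P3: delta <- theta -> eps -> kappa -> beta
  P4: delta <- theta -> eps -> beta
  P5: delta <- eta -> eps <- gamma -> beta
  P6: delta <- eta -> eps -> kappa -> beta
  P7: delta <- eta -> eps -> beta
  P8: delta <- eta -> beta
The empty set is not sufficient: P3 (delta <- theta -> eps -> kappa -> beta) has no collider blocking it and no conditioned non-collider, so it is open.
Try {eta, theta}:
  P1: blocked at fork node theta ∈ conditioning set.
  P2: blocked at fork node theta ∈ conditioning set.
  P3: blocked at fork node theta ∈ conditioning set.
  P4: blocked at fork node theta ∈ conditioning set.
  P5: blocked at fork node eta ∈ conditioning set.
  P6: blocked at fork node eta ∈ conditioning set.
  P7: blocked at fork node eta ∈ conditioning set.
  P8: blocked at fork node eta ∈ conditioning set.
{eta, theta} contains no descendant of delta and blocks every backdoor path.
Every element of {eta, theta} is needed (dropping eta leaves P6 open; dropping theta leaves P3 open), so no proper subset is valid.
Among all size-2 subsets of the eligible variables, only {eta, theta} blocks every backdoor path, so it is the unique smallest valid adjustment set.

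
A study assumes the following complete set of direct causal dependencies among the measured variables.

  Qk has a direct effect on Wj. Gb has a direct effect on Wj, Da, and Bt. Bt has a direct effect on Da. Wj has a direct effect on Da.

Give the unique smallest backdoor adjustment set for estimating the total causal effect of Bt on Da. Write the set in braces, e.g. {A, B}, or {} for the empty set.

Variables eligible for adjustment (non-descendants of Bt, excluding Bt and Da): {Gb, Qk, Wj}.
Backdoor paths from Bt to Da:
  P1: Bt <- Gb -> Wj -> Da
  P2: Bt <- Gb -> Da
The empty set is not sufficient: P1 (Bt <- Gb -> Wj -> Da) has no collider blocking it and no conditioned non-collider, so it is open.
Try {Gb}:
  P1: blocked at fork node Gb ∈ conditioning set.
  P2: blocked at fork node Gb ∈ conditioning set.
{Gb} contains no descendant of Bt and blocks every backdoor path.
No other singleton works — e.g. {Qk} leaves P1 open — so {Gb} is the unique smallest valid adjustment set.

{Gb}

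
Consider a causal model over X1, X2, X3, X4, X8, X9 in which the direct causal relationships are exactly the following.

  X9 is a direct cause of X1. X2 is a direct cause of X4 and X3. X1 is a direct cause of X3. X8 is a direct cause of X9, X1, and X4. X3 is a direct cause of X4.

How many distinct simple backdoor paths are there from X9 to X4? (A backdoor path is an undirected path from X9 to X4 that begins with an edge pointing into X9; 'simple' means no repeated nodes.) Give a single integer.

A backdoor path from X9 to X4 is any simple undirected path whose first edge points into X9 (i.e. leaves X9 via a parent).
Parents of X9: {X8}.
Enumerating:
  P1: X9 <- X8 -> X1 -> X3 <- X2 -> X4
  P2: X9 <- X8 -> X1 -> X3 -> X4
  P3: X9 <- X8 -> X4
That exhausts the simple backdoor paths. Count: 3.

3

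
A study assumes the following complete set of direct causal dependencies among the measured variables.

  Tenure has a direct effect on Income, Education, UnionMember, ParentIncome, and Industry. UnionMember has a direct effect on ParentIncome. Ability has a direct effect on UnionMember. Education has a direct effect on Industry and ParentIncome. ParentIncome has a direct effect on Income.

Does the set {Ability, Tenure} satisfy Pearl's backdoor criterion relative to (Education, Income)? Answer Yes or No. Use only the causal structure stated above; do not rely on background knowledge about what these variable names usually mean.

Backdoor paths from Education to Income (paths whose first edge points into Education):
  P1: Education <- Tenure -> UnionMember -> ParentIncome -> Income
  P2: Education <- Tenure -> ParentIncome -> Income
  P3: Education <- Tenure -> Income
Condition 1 (no descendant of Education in the set): holds — descendants of Education are {Income, Industry, ParentIncome}; none are in {Ability, Tenure}.
Condition 2 (every backdoor path blocked by {Ability, Tenure}):
  P1: blocked at fork node Tenure ∈ conditioning set.
  P2: blocked at fork node Tenure ∈ conditioning set.
  P3: blocked at fork node Tenure ∈ conditioning set.
{Ability, Tenure} satisfies the backdoor criterion.

Yes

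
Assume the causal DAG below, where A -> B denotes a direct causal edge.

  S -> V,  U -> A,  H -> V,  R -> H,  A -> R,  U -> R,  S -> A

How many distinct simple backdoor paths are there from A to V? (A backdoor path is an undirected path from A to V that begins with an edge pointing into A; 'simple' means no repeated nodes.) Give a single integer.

2

A backdoor path from A to V is any simple undirected path whose first edge points into A (i.e. leaves A via a parent).
Parents of A: {S, U}.
Enumerating:
  P1: A <- U -> R -> H -> V
  P2: A <- S -> V
That exhausts the simple backdoor paths. Count: 2.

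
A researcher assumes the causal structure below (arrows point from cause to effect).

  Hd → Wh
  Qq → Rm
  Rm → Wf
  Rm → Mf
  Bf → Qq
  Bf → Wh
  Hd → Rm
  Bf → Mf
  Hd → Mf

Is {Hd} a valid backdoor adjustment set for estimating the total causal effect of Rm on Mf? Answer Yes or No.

No

Backdoor paths from Rm to Mf (paths whose first edge points into Rm):
  P1: Rm <- Qq <- Bf -> Mf
  P2: Rm <- Qq <- Bf -> Wh <- Hd -> Mf
  P3: Rm <- Hd -> Mf
  P4: Rm <- Hd -> Wh <- Bf -> Mf
Condition 1 (no descendant of Rm in the set): holds — descendants of Rm are {Mf, Wf}; none are in {Hd}.
Condition 2 (every backdoor path blocked by {Hd}):
  P1: open — no interior node is in the conditioning set.
  P2: blocked at collider Wh (neither it nor any descendant is in the conditioning set).
  P3: blocked at fork node Hd ∈ conditioning set.
  P4: blocked at fork node Hd ∈ conditioning set.
{Hd} does not satisfy the backdoor criterion.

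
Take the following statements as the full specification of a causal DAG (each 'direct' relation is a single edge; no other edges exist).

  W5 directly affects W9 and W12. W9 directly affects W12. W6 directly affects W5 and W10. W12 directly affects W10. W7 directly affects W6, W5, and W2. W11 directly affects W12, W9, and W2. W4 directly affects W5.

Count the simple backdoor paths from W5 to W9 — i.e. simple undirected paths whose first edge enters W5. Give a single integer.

A backdoor path from W5 to W9 is any simple undirected path whose first edge points into W5 (i.e. leaves W5 via a parent).
Parents of W5: {W4, W6, W7}.
Enumerating:
  P1: W5 <- W7 -> W6 -> W10 <- W12 <- W11 -> W9
  P2: W5 <- W7 -> W6 -> W10 <- W12 <- W9
  P3: W5 <- W7 -> W2 <- W11 -> W9
  P4: W5 <- W7 -> W2 <- W11 -> W12 <- W9
  P5: W5 <- W6 <- W7 -> W2 <- W11 -> W9
  P6: W5 <- W6 <- W7 -> W2 <- W11 -> W12 <- W9
  P7: W5 <- W6 -> W10 <- W12 <- W11 -> W9
  P8: W5 <- W6 -> W10 <- W12 <- W9
That exhausts the simple backdoor paths. Count: 8.

8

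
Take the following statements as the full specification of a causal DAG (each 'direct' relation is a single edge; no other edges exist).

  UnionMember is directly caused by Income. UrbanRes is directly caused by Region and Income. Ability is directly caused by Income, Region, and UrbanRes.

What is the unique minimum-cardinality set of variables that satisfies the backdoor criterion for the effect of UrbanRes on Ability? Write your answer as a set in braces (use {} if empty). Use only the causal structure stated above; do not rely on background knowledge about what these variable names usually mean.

{Income, Region}

Variables eligible for adjustment (non-descendants of UrbanRes, excluding UrbanRes and Ability): {Income, Region, UnionMember}.
Backdoor paths from UrbanRes to Ability:
  P1: UrbanRes <- Income -> Ability
  P2: UrbanRes <- Region -> Ability
The empty set is not sufficient: P1 (UrbanRes <- Income -> Ability) has no collider blocking it and no conditioned non-collider, so it is open.
Try {Income, Region}:
  P1: blocked at fork node Income ∈ conditioning set.
  P2: blocked at fork node Region ∈ conditioning set.
{Income, Region} contains no descendant of UrbanRes and blocks every backdoor path.
Every element of {Income, Region} is needed (dropping Income leaves P1 open; dropping Region leaves P2 open), so no proper subset is valid.
Among all size-2 subsets of the eligible variables, only {Income, Region} blocks every backdoor path, so it is the unique smallest valid adjustment set.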